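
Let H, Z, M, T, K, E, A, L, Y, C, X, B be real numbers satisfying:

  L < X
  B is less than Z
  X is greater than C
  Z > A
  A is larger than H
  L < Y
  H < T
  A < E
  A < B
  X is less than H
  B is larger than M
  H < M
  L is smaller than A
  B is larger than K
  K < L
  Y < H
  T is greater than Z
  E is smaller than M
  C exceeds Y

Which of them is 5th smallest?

X

The consecutive relations fix a unique order: K < L < Y < C < X < H < A < E < M < B < Z < T.
The 5th smallest is X.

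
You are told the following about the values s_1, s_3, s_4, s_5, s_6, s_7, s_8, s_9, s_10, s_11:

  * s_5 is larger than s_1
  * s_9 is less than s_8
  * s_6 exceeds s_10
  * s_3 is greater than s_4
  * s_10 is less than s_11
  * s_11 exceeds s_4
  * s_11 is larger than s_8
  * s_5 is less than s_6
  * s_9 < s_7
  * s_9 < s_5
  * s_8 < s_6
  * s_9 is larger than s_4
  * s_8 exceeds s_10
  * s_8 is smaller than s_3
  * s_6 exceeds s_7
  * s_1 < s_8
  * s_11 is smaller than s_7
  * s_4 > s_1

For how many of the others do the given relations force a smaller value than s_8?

4

The elements the relations force below s_8 are s_1, s_4, s_10, s_9 — no chain reaches any other.
That is 4.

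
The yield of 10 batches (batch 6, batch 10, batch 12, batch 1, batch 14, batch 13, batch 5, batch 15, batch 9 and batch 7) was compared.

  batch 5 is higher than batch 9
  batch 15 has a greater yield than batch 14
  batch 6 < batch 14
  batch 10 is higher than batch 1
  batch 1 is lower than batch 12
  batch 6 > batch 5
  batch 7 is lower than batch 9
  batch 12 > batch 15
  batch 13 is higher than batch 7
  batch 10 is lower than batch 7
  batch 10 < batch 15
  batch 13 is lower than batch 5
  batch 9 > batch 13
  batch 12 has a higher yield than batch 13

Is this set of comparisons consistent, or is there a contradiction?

consistent

The single ordering batch 1 < batch 10 < batch 7 < batch 13 < batch 9 < batch 5 < batch 6 < batch 14 < batch 15 < batch 12 satisfies every listed relation, so no contradiction arises.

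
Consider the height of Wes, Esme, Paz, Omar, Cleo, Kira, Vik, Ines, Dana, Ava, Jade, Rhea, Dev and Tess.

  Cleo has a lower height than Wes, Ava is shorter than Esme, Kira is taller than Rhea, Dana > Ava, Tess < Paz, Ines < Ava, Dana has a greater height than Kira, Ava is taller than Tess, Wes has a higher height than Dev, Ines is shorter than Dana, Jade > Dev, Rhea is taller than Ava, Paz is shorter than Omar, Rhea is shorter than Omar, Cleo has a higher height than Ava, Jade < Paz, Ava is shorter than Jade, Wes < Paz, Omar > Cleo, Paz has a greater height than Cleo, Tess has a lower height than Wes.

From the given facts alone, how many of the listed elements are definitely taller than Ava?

9

Directly above Ava: Esme, Jade, Cleo, Rhea, Dana.
One step further: Wes, Paz, Kira, Omar (9 so far).
Nothing else is reachable above Ava; 9 in all.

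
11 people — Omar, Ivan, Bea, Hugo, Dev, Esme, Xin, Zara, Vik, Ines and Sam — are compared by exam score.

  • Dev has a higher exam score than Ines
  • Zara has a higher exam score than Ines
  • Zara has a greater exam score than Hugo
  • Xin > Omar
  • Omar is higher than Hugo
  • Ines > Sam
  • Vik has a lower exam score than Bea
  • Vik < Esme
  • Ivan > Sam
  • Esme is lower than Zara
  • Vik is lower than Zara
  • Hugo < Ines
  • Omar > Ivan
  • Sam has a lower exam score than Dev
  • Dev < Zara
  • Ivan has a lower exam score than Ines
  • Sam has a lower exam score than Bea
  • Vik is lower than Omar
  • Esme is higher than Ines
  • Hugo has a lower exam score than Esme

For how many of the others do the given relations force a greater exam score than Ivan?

6

Directly above Ivan: Ines, Omar.
One step further: Esme, Dev, Zara, Xin (6 so far).
No other element is forced above Ivan by the given relations, so the count is 6.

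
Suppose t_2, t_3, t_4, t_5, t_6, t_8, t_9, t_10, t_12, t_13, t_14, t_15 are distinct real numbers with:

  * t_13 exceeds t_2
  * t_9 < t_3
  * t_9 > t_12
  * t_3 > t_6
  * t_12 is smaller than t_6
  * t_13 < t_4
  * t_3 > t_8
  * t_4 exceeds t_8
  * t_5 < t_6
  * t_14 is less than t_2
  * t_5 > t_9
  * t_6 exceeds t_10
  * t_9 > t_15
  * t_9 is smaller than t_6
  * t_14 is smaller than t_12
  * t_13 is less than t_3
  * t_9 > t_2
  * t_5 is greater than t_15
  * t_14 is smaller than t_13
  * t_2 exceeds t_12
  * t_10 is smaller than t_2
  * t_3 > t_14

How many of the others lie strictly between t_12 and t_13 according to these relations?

1

Chaining upward from t_12 reaches: t_2, t_9, t_5, t_6, t_4, t_3.
Chaining downward from t_13 reaches: t_10, t_14, t_2.
Strictly between t_12 and t_13 are those in both lists: t_2 — 1 element.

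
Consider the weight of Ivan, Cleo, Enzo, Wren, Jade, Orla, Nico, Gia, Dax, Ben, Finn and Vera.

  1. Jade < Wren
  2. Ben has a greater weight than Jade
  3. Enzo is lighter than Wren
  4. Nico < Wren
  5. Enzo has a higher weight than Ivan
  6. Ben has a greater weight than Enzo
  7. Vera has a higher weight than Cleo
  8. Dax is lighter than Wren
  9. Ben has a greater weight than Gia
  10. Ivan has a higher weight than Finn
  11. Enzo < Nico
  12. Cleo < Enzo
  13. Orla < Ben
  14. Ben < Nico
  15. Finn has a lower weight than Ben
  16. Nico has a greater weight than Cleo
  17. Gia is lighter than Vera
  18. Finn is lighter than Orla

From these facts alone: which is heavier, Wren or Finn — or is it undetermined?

Wren

The relevant relations are Finn < Ivan; Ivan < Enzo; Enzo < Ben; Ben < Nico; Nico < Wren.
Chaining these gives Finn < Ivan < Enzo < Ben < Nico < Wren.
So Wren is heavier.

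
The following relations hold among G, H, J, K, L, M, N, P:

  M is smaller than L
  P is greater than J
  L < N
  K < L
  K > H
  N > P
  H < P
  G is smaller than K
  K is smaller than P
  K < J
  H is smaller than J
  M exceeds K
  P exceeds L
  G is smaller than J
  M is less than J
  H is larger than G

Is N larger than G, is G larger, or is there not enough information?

N

G < K and K < M give G < M.
Then M < L extends the chain to L.
With L < P: G < K < M < L < P.
With P < N: G < K < M < L < P < N.
So N is larger.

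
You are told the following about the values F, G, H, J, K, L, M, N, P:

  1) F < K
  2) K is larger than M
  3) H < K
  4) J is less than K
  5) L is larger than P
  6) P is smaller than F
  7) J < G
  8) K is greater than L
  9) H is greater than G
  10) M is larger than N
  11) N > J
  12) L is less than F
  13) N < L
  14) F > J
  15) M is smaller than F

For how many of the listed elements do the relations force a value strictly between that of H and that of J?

1

The relations place J below H. An element lies strictly between them when it is forced above J and also forced below H.
Above J: {N, M, G, L, F, K}. Below H: {G}.
Intersection: {G} — 1.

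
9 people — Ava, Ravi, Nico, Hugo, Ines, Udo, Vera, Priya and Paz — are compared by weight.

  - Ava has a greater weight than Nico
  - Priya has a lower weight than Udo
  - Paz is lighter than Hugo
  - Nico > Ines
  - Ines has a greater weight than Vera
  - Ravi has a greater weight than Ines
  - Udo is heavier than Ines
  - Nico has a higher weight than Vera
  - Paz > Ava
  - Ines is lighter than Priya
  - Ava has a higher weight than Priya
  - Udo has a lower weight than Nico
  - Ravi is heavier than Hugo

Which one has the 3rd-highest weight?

Paz

The consecutive relations fix a unique order: Vera < Ines < Priya < Udo < Nico < Ava < Paz < Hugo < Ravi.
Counting 3 from the largest end gives Paz.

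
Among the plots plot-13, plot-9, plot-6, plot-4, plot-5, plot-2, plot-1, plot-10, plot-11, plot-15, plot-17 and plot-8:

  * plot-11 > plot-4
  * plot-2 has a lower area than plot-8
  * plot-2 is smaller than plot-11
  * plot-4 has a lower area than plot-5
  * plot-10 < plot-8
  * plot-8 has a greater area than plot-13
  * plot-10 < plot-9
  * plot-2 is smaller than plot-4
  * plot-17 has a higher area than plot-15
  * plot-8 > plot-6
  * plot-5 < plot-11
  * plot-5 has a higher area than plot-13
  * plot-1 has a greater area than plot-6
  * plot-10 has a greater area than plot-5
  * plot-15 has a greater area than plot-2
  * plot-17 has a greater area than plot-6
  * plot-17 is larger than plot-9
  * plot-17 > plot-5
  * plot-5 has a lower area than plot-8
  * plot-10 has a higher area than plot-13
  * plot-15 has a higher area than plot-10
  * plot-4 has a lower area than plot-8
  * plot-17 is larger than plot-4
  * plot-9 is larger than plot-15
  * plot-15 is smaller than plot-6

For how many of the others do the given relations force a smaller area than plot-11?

4

The elements the relations force below plot-11 are plot-2, plot-4, plot-13, plot-5 — no chain reaches any other.
That is 4.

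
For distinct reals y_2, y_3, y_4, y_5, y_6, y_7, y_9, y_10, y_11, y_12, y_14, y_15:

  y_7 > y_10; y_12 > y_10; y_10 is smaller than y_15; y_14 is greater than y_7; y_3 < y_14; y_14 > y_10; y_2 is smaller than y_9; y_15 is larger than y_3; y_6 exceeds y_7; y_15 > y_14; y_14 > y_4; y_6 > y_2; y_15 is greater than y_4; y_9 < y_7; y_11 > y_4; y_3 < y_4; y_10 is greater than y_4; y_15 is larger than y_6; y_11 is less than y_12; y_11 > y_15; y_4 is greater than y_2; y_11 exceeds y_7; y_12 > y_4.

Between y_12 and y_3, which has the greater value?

The relevant relations are y_3 < y_4; y_4 < y_10; y_10 < y_7; y_7 < y_14; y_14 < y_15; y_15 < y_11; y_11 < y_12.
Chaining these gives y_3 < y_4 < y_10 < y_7 < y_14 < y_15 < y_11 < y_12.
So y_3 < y_12; y_12 is the larger of the two.

y_12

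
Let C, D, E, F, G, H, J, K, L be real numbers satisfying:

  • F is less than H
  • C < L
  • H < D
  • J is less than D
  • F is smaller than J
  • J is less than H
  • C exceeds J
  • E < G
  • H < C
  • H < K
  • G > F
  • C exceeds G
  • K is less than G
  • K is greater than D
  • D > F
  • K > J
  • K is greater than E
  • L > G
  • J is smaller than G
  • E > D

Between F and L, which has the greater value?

L

F < J and J < H give F < H.
With H < D: F < J < H < D.
With D < E: F < J < H < D < E.
Then E < K extends the chain to K.
With K < G: F < J < H < D < E < K < G.
With G < C: F < J < H < D < E < K < G < C.
With C < L: F < J < H < D < E < K < G < C < L.
So F < L; L is the larger of the two.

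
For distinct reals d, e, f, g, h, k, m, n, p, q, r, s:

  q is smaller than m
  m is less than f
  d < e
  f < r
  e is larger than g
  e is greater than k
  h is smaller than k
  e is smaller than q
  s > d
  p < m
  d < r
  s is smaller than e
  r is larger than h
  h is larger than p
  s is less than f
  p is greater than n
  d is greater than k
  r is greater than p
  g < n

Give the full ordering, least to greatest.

g < n < p < h < k < d < s < e < q < m < f < r

Each adjacent pair is fixed by a given relation: g < n; n < p; p < h; h < k; k < d; d < s; s < e; e < q; q < m; m < f; f < r. Chaining them end to end gives the full order.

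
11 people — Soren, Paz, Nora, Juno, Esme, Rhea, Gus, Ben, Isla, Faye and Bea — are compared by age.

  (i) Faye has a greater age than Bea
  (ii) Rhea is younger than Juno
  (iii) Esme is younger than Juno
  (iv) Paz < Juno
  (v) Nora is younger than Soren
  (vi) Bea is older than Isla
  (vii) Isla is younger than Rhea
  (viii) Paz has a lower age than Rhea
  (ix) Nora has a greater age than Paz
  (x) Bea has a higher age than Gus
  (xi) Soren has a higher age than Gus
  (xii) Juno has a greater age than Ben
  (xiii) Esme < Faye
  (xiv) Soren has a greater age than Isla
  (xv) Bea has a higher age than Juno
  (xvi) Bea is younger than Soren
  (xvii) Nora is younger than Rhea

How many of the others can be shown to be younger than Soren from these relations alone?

From Soren the given relations immediately reach Isla, Nora, Gus, Bea.
From those, Paz, Juno — 6 in total.
From those, Ben, Esme, Rhea — 9 in total.
Nothing else is reachable below Soren; 9 in all.

9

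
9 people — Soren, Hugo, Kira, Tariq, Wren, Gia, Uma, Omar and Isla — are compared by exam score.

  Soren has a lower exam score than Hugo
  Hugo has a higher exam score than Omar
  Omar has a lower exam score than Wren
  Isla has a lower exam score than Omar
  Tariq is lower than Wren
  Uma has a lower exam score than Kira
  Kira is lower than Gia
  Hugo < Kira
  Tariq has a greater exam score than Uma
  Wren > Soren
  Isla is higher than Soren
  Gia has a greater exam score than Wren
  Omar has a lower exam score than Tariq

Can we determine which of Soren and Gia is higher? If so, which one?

Gia

Link the given pairs in sequence: Soren < Isla; Isla < Omar; Omar < Tariq; Tariq < Wren; Wren < Gia.
Together: Soren < Isla < Omar < Tariq < Wren < Gia.
So Gia is higher.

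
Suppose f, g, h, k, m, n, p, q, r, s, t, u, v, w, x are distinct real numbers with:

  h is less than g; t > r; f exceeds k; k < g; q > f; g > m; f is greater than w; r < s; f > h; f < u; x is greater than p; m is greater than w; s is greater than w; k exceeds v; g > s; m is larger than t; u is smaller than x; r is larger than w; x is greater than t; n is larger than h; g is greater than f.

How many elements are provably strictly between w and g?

5

The relations place w below g. An element lies strictly between them when it is forced above w and also forced below g.
Above w: {f, u, r, t, x, q, s, m}. Below g: {h, v, k, f, r, t, s, m}.
Intersection: {f, r, t, s, m} — 5.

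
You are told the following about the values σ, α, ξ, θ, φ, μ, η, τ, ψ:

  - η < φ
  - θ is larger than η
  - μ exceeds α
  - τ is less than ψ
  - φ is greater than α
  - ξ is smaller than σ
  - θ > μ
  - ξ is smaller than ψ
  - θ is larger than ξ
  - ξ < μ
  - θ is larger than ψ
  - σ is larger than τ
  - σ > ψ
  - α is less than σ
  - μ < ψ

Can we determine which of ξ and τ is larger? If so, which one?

undetermined

Following every chain through ξ: above ξ we get μ, ψ, θ, σ.
τ is not reached, and no chain runs the other way from τ to ξ.
So the given relations leave the order of ξ and τ undetermined.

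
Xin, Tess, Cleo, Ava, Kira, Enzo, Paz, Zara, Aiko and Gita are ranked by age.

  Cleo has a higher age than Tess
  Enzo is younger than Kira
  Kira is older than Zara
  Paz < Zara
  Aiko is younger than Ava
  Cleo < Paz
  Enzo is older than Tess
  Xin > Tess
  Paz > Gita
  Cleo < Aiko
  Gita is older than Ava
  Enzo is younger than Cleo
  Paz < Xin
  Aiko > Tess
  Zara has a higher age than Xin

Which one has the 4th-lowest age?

Aiko

Chaining the given pairs: Tess < Enzo < Cleo < Aiko < Ava < Gita < Paz < Xin < Zara < Kira.
Counting 4 from the smallest end gives Aiko.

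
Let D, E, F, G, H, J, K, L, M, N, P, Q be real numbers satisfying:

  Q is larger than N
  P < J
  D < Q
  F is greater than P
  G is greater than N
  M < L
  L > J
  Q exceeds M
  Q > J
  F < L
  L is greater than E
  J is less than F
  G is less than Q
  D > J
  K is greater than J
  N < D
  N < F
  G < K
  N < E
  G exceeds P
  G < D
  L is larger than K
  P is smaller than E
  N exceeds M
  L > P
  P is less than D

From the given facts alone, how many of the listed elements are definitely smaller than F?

4

The elements the relations force below F are P, M, J, N — no chain reaches any other.
That is 4.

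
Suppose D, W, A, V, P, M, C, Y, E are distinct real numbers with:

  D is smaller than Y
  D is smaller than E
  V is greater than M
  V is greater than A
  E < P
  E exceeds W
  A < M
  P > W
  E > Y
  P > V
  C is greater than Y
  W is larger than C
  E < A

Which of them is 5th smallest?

E

The consecutive relations fix a unique order: D < Y < C < W < E < A < M < V < P.
Counting 5 from the smallest end gives E.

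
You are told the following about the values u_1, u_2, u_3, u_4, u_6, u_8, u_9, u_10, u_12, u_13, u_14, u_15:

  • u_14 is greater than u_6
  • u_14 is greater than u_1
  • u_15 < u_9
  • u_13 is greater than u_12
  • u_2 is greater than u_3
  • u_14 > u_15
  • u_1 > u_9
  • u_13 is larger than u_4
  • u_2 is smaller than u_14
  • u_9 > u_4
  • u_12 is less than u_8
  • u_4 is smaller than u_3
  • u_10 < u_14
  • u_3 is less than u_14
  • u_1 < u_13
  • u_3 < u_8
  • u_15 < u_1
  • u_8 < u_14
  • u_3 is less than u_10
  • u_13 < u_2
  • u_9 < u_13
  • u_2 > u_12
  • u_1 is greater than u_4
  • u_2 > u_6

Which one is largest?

u_4 is not greatest since u_4 < u_3; u_15 is not greatest since u_15 < u_1; u_3 is not greatest since u_3 < u_8; u_12 is not greatest since u_12 < u_13; u_9 is not greatest since u_9 < u_1; u_8 is not greatest since u_8 < u_14; u_1 is not greatest since u_1 < u_14; u_13 is not greatest since u_13 < u_2; u_6 is not greatest since u_6 < u_14; u_10 is not greatest since u_10 < u_14; u_2 is not greatest since u_2 < u_14.
Only u_14 has nothing above it, so u_14 is the largest.

u_14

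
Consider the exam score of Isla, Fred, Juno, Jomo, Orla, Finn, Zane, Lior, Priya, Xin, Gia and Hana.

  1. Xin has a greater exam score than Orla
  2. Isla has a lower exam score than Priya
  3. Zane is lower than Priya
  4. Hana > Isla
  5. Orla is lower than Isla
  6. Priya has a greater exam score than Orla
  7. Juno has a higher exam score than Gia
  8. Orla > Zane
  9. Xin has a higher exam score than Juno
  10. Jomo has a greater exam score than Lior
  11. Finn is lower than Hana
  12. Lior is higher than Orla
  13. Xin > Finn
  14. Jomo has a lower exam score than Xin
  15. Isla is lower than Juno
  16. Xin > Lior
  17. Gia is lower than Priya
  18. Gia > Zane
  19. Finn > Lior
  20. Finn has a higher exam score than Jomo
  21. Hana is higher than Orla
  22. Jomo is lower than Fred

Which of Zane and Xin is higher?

Link the given pairs in sequence: Zane < Orla; Orla < Lior; Lior < Jomo; Jomo < Finn; Finn < Xin.
Chaining these gives Zane < Orla < Lior < Jomo < Finn < Xin.
So Zane < Xin; Xin is the higher of the two.

Xin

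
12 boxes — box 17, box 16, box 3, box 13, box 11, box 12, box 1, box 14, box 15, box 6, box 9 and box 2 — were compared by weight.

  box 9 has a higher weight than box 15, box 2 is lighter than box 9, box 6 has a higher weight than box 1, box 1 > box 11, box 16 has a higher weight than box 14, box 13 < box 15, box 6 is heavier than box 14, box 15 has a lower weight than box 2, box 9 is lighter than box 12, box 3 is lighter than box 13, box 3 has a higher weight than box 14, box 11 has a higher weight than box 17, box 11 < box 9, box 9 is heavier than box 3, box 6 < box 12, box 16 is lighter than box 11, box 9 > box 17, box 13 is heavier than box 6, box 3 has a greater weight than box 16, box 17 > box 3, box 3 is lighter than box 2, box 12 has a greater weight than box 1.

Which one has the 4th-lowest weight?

box 17

Chaining the given pairs: box 14 < box 16 < box 3 < box 17 < box 11 < box 1 < box 6 < box 13 < box 15 < box 2 < box 9 < box 12.
The 4th smallest is box 17.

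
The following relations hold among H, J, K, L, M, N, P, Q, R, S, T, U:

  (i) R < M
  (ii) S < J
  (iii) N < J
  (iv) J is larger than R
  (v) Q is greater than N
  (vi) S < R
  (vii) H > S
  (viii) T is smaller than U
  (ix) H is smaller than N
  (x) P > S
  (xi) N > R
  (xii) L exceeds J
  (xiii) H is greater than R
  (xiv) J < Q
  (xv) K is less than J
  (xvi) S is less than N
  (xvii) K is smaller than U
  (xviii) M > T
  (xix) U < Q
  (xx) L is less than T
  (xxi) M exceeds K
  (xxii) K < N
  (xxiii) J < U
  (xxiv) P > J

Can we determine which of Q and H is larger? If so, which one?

The relevant relations are H < N; N < J; J < L; L < T; T < U; U < Q.
Chaining these gives H < N < J < L < T < U < Q.
So Q is larger.

Q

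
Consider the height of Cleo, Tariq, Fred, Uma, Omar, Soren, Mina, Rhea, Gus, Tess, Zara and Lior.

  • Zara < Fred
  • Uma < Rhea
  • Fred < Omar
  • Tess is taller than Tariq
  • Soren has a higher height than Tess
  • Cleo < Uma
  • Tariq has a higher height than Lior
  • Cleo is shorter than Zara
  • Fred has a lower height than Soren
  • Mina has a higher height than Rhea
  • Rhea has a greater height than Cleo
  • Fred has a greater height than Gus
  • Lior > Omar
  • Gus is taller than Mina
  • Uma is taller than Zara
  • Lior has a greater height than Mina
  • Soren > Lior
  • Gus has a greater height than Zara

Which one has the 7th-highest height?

Gus

Piecing the relations together gives one ordering: Cleo < Zara < Uma < Rhea < Mina < Gus < Fred < Omar < Lior < Tariq < Tess < Soren.
Counting 7 from the largest end gives Gus.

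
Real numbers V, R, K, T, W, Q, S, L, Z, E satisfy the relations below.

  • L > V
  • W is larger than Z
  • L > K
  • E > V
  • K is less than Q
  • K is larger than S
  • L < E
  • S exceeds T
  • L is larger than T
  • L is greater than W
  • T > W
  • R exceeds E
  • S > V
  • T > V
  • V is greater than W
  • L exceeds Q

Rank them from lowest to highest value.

Z < W < V < T < S < K < Q < L < E < R

Each adjacent pair is fixed by a given relation: Z < W; W < V; V < T; T < S; S < K; K < Q; Q < L; L < E; E < R. Chaining them end to end gives the full order.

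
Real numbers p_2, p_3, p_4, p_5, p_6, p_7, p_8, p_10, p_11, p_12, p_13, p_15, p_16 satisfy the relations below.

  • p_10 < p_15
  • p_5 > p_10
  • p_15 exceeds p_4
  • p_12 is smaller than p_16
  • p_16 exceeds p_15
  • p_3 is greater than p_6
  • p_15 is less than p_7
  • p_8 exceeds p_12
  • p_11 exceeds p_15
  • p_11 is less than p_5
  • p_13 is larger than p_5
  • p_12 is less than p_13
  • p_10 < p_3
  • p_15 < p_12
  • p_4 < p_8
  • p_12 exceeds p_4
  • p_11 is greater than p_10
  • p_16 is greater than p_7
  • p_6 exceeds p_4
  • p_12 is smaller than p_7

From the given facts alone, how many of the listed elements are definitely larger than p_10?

The elements the relations force above p_10 are p_3, p_15, p_12, p_7, p_11, p_8, p_16, p_5, p_13 — no chain reaches any other.
That is 9.

9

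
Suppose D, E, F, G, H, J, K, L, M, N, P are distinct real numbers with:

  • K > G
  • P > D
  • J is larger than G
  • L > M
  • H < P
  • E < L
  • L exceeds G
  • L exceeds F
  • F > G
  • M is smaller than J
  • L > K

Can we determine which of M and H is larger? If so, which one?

Following every chain through M: above M we get L, J.
H is not reached, and no chain runs the other way from H to M.
So the given relations leave the order of M and H undetermined.

undetermined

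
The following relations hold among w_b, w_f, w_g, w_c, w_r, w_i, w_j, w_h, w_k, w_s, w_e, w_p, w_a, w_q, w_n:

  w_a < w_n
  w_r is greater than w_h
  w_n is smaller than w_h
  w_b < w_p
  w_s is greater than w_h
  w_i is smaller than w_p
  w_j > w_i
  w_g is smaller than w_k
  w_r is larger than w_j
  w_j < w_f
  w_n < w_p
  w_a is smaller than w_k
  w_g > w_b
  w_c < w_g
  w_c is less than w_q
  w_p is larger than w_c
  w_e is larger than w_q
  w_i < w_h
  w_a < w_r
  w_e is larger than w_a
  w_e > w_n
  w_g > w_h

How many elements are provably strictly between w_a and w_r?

The relations place w_a below w_r. An element lies strictly between them when it is forced above w_a and also forced below w_r.
Above w_a: {w_n, w_h, w_p, w_g, w_e, w_s, w_k}. Below w_r: {w_i, w_j, w_n, w_h}.
Intersection: {w_n, w_h} — 2.

2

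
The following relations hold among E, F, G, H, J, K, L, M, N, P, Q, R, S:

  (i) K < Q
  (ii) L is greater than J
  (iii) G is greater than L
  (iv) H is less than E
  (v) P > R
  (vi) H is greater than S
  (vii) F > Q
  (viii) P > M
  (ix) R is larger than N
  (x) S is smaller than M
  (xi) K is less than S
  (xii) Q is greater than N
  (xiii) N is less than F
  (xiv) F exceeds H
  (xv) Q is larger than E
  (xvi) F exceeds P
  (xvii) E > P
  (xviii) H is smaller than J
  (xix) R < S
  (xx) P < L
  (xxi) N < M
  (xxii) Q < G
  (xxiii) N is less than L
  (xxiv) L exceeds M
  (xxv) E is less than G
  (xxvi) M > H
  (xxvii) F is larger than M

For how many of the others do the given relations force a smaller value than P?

6

The elements the relations force below P are N, R, K, S, H, M — no chain reaches any other.
That is 6.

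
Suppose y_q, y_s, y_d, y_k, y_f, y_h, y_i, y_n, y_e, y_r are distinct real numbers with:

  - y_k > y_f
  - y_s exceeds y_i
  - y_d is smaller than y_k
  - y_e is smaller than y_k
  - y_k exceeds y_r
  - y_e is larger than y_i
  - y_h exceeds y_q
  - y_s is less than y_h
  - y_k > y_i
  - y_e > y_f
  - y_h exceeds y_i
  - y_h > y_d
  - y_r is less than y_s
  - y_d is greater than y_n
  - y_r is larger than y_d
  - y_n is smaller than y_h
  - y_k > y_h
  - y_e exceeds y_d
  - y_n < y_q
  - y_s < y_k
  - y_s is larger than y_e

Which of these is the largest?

y_k

y_n is not greatest since y_n < y_h; y_d is not greatest since y_d < y_e; y_i is not greatest since y_i < y_h; y_q is not greatest since y_q < y_h; y_f is not greatest since y_f < y_k; y_r is not greatest since y_r < y_s; y_e is not greatest since y_e < y_s; y_s is not greatest since y_s < y_k; y_h is not greatest since y_h < y_k.
Only y_k has nothing above it, so y_k is the largest.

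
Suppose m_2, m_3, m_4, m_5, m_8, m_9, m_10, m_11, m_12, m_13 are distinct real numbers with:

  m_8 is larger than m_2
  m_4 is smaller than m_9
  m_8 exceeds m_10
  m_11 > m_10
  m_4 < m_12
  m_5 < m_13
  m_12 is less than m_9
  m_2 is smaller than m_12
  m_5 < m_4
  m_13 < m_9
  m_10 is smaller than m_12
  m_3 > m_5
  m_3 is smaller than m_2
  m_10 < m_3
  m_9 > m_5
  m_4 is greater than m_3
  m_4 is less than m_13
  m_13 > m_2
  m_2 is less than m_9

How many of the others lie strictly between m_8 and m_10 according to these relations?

2

Chaining upward from m_10 reaches: m_3, m_2, m_4, m_13, m_11, m_12, m_9.
Chaining downward from m_8 reaches: m_5, m_3, m_2.
Strictly between m_10 and m_8 are those in both lists: m_3, m_2 — 2 elements.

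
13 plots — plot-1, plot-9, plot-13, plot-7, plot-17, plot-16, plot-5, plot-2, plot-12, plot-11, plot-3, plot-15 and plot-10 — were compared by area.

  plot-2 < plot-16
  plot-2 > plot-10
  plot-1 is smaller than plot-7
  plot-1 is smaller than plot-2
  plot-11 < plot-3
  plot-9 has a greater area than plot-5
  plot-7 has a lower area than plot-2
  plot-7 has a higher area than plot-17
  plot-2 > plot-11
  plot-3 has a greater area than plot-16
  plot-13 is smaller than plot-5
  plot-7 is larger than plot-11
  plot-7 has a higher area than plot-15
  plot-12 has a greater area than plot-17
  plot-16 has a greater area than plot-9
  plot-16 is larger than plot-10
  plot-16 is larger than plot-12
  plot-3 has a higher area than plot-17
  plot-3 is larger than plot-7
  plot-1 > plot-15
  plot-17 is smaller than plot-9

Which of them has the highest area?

Chaining downward from plot-3: directly below it, plot-17, plot-11, plot-7, plot-16; then plot-15, plot-1, plot-10, plot-12, plot-2, plot-9; then plot-5; then plot-13.
That covers every other element, and nothing is given above plot-3, so plot-3 is the highest area.

plot-3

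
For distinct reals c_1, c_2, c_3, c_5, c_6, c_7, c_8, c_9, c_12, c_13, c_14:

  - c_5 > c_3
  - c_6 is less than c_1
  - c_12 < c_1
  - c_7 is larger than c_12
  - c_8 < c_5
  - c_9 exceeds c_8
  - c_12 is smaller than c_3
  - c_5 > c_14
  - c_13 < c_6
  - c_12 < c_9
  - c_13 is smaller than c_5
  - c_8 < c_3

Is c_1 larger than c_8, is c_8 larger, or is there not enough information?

Following every chain through c_8: above c_8 we get c_9, c_3, c_5.
c_1 is not reached, and no chain runs the other way from c_1 to c_8.
So the given relations leave the order of c_8 and c_1 undetermined.

undetermined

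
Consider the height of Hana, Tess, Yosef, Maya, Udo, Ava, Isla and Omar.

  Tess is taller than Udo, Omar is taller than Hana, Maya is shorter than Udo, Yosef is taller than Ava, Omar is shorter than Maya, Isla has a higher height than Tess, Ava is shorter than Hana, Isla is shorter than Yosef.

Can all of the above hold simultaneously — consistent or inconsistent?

The single ordering Ava < Hana < Omar < Maya < Udo < Tess < Isla < Yosef satisfies every listed relation, so no contradiction arises.

consistent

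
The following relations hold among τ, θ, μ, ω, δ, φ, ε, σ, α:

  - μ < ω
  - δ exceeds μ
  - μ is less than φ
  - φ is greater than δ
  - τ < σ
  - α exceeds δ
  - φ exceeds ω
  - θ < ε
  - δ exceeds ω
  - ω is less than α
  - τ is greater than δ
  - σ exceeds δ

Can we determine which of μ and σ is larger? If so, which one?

μ < ω < δ < τ < σ, by transitivity through ω, δ, τ.
So σ is larger.

σ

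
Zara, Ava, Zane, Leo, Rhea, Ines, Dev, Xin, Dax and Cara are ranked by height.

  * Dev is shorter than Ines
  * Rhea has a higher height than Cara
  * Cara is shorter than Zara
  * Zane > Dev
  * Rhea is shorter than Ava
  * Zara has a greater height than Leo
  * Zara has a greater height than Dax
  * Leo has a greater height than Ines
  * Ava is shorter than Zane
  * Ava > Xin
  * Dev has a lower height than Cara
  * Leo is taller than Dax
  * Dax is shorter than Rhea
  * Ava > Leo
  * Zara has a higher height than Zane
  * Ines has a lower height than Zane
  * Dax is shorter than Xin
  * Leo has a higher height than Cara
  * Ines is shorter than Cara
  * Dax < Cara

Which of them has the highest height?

Zara

Dev is not greatest since Dev < Ines; Dax is not greatest since Dax < Leo; Ines is not greatest since Ines < Zane; Cara is not greatest since Cara < Zara; Xin is not greatest since Xin < Ava; Rhea is not greatest since Rhea < Ava; Leo is not greatest since Leo < Ava; Ava is not greatest since Ava < Zane; Zane is not greatest since Zane < Zara.
Only Zara has nothing above it, so Zara is the highest height.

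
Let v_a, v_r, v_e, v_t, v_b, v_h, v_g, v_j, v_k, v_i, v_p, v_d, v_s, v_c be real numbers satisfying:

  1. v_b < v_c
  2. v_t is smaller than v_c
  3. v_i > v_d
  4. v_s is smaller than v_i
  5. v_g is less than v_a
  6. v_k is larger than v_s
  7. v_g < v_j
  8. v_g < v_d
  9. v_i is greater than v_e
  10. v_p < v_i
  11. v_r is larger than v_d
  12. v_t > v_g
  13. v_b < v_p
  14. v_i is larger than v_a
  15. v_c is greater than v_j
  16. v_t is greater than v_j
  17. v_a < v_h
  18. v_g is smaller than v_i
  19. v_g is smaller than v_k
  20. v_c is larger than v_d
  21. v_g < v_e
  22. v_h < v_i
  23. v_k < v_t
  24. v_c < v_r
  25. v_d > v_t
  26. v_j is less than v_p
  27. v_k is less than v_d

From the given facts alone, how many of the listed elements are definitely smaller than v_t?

4

The elements the relations force below v_t are v_s, v_g, v_j, v_k — no chain reaches any other.
That is 4.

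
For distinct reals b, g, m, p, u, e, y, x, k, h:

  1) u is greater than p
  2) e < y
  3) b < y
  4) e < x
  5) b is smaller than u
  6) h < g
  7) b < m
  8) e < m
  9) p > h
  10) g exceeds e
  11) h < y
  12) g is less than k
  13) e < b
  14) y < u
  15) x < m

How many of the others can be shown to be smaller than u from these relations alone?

Directly below u: b, y, p.
One step further: e, h (5 so far).
No other element is forced below u by the given relations, so the count is 5.

5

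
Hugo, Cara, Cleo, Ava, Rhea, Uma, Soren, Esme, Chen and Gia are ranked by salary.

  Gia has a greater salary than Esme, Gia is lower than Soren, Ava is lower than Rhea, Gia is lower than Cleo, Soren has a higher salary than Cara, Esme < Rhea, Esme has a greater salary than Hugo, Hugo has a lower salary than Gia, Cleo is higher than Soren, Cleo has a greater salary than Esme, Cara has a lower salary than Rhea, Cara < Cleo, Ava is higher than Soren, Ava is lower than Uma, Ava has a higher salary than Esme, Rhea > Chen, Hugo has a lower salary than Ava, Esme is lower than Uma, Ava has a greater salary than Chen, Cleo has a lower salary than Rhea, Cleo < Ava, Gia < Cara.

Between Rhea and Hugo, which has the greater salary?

The relevant relations are Hugo < Esme; Esme < Gia; Gia < Cara; Cara < Soren; Soren < Cleo; Cleo < Ava; Ava < Rhea.
Together: Hugo < Esme < Gia < Cara < Soren < Cleo < Ava < Rhea.
So Hugo < Rhea; Rhea is the higher of the two.

Rhea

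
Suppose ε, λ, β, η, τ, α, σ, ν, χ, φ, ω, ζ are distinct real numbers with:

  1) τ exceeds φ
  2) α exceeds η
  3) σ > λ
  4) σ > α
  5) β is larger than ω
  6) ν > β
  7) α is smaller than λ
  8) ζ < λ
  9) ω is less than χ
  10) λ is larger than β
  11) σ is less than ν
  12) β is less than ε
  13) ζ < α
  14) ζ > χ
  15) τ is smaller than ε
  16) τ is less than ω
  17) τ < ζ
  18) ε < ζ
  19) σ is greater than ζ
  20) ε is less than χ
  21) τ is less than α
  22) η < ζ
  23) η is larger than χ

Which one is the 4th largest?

α

The consecutive relations fix a unique order: φ < τ < ω < β < ε < χ < η < ζ < α < λ < σ < ν.
The 4th largest is α.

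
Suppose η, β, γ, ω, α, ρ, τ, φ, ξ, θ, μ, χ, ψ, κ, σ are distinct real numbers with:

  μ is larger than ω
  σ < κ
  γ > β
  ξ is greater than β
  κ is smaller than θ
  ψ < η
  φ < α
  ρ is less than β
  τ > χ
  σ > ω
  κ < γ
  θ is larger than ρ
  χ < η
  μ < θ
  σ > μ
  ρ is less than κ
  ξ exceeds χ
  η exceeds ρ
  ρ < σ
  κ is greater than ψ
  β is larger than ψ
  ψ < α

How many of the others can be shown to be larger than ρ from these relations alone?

7

Directly above ρ: β, σ, κ, η, θ.
One step further: γ, ξ (7 so far).
No other element is forced above ρ by the given relations, so the count is 7.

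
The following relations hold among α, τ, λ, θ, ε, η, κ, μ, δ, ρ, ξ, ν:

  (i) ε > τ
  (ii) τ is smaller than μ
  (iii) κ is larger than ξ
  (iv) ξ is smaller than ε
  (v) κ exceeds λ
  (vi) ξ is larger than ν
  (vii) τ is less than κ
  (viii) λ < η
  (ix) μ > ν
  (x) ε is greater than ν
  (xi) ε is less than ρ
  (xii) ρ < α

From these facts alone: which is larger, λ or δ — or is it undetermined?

undetermined

Following every chain through δ: nothing is chained to δ.
λ is not reached, and no chain runs the other way from λ to δ.
So the given relations leave the order of δ and λ undetermined.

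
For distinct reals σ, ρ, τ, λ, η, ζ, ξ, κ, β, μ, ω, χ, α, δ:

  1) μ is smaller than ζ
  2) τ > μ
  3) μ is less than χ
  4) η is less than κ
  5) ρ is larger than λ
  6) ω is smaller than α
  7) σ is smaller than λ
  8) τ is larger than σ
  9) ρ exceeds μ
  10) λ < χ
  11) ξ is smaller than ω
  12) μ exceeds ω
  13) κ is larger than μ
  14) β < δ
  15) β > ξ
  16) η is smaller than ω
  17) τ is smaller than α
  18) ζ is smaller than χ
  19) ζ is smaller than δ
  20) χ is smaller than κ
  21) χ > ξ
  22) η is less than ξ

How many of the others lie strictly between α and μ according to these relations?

Chaining upward from μ reaches: ζ, δ, ρ, τ, χ, κ.
Chaining downward from α reaches: η, σ, ξ, ω, τ.
Strictly between μ and α are those in both lists: τ — 1 element.

1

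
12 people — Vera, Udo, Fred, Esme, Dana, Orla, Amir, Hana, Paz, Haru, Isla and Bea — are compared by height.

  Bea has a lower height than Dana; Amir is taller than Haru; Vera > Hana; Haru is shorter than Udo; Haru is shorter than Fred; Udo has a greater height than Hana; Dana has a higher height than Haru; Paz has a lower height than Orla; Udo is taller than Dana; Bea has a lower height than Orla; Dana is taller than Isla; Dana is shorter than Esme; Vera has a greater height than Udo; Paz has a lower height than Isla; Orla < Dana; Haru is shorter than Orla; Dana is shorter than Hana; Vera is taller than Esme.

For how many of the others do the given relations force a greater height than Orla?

5

From Orla the given relations immediately reach Dana.
From those, Hana, Udo, Esme — 4 in total.
From those, Vera — 5 in total.
No other element is forced above Orla by the given relations, so the count is 5.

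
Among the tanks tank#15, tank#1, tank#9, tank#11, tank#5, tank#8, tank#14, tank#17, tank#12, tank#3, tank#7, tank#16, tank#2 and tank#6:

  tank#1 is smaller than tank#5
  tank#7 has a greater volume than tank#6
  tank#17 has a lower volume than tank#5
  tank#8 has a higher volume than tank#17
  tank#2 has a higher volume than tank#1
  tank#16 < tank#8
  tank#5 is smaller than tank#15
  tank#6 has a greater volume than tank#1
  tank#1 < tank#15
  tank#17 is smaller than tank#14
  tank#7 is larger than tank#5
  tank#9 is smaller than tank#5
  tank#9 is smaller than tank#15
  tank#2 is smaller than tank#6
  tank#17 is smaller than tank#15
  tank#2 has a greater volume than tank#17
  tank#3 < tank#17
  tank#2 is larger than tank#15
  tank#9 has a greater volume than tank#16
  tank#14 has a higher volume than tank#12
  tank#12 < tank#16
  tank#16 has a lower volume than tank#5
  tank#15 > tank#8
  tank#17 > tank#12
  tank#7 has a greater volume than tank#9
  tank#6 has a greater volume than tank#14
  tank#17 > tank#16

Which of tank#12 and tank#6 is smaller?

tank#12

The relevant relations are tank#12 < tank#16; tank#16 < tank#9; tank#9 < tank#5; tank#5 < tank#15; tank#15 < tank#2; tank#2 < tank#6.
Together: tank#12 < tank#16 < tank#9 < tank#5 < tank#15 < tank#2 < tank#6.
So tank#12 < tank#6; tank#12 is the smaller of the two.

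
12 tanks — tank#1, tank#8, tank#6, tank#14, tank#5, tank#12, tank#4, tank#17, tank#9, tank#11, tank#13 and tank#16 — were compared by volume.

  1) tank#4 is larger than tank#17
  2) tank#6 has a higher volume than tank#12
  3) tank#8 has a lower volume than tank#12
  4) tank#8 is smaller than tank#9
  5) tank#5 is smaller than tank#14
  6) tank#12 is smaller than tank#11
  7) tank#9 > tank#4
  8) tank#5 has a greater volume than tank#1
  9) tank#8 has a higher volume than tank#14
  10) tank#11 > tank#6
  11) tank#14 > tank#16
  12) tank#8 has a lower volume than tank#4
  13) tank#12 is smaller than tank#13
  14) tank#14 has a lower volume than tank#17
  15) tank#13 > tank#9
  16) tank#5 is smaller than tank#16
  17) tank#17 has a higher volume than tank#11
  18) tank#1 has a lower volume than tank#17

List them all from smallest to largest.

tank#1 < tank#5 < tank#16 < tank#14 < tank#8 < tank#12 < tank#6 < tank#11 < tank#17 < tank#4 < tank#9 < tank#13

Nothing is placed below tank#1, so it is least; from there tank#1 < tank#5; tank#5 < tank#16; tank#16 < tank#14; tank#14 < tank#8; tank#8 < tank#12; tank#12 < tank#6; tank#6 < tank#11; tank#11 < tank#17; tank#17 < tank#4; tank#4 < tank#9; tank#9 < tank#13, each given directly.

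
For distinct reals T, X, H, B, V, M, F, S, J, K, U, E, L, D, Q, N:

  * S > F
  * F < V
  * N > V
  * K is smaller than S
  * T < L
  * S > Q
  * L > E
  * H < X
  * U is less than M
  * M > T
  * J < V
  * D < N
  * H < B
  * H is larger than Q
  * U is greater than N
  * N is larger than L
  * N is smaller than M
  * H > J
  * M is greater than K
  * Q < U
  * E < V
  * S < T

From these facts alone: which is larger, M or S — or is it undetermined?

Following the relations from S: S < T < L < N < U < M.
So M is larger.

M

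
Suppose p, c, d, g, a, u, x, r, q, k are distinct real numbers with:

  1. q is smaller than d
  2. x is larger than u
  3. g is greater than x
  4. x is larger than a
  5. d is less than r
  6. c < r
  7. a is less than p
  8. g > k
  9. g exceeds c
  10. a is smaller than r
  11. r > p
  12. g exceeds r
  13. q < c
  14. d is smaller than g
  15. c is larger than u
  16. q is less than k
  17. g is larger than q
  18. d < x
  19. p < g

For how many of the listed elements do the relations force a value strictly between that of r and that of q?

2

Chaining upward from q reaches: k, c, d, x, g.
Chaining downward from r reaches: a, u, c, d, p.
Strictly between q and r are those in both lists: c, d — 2 elements.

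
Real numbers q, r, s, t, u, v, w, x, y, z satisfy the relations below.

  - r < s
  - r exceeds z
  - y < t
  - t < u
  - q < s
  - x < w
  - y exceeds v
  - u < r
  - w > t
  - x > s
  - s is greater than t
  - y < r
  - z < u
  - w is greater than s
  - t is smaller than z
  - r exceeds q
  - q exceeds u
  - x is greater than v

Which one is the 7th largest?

The consecutive relations fix a unique order: v < y < t < z < u < q < r < s < x < w.
Counting 7 from the largest end gives z.

z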